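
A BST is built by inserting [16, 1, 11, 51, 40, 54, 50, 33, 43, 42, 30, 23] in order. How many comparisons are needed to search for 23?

Search path for 23: 16 -> 51 -> 40 -> 33 -> 30 -> 23
Found: True
Comparisons: 6


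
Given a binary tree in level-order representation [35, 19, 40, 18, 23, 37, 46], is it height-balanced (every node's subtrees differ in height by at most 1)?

Tree (level-order array): [35, 19, 40, 18, 23, 37, 46]
Definition: a tree is height-balanced if, at every node, |h(left) - h(right)| <= 1 (empty subtree has height -1).
Bottom-up per-node check:
  node 18: h_left=-1, h_right=-1, diff=0 [OK], height=0
  node 23: h_left=-1, h_right=-1, diff=0 [OK], height=0
  node 19: h_left=0, h_right=0, diff=0 [OK], height=1
  node 37: h_left=-1, h_right=-1, diff=0 [OK], height=0
  node 46: h_left=-1, h_right=-1, diff=0 [OK], height=0
  node 40: h_left=0, h_right=0, diff=0 [OK], height=1
  node 35: h_left=1, h_right=1, diff=0 [OK], height=2
All nodes satisfy the balance condition.
Result: Balanced


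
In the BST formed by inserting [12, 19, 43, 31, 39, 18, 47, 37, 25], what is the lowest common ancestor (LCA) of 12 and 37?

Tree insertion order: [12, 19, 43, 31, 39, 18, 47, 37, 25]
Tree (level-order array): [12, None, 19, 18, 43, None, None, 31, 47, 25, 39, None, None, None, None, 37]
In a BST, the LCA of p=12, q=37 is the first node v on the
root-to-leaf path with p <= v <= q (go left if both < v, right if both > v).
Walk from root:
  at 12: 12 <= 12 <= 37, this is the LCA
LCA = 12


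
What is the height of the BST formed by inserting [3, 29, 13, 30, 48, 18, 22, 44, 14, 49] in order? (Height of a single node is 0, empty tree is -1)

Insertion order: [3, 29, 13, 30, 48, 18, 22, 44, 14, 49]
Tree (level-order array): [3, None, 29, 13, 30, None, 18, None, 48, 14, 22, 44, 49]
Compute height bottom-up (empty subtree = -1):
  height(14) = 1 + max(-1, -1) = 0
  height(22) = 1 + max(-1, -1) = 0
  height(18) = 1 + max(0, 0) = 1
  height(13) = 1 + max(-1, 1) = 2
  height(44) = 1 + max(-1, -1) = 0
  height(49) = 1 + max(-1, -1) = 0
  height(48) = 1 + max(0, 0) = 1
  height(30) = 1 + max(-1, 1) = 2
  height(29) = 1 + max(2, 2) = 3
  height(3) = 1 + max(-1, 3) = 4
Height = 4


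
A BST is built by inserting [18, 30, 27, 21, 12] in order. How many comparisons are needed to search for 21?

Search path for 21: 18 -> 30 -> 27 -> 21
Found: True
Comparisons: 4


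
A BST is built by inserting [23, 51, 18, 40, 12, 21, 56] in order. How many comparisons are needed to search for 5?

Search path for 5: 23 -> 18 -> 12
Found: False
Comparisons: 3


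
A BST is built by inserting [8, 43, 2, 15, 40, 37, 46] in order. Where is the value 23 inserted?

Starting tree (level order): [8, 2, 43, None, None, 15, 46, None, 40, None, None, 37]
Insertion path: 8 -> 43 -> 15 -> 40 -> 37
Result: insert 23 as left child of 37
Final tree (level order): [8, 2, 43, None, None, 15, 46, None, 40, None, None, 37, None, 23]


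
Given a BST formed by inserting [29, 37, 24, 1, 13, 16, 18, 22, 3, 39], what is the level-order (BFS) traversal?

Tree insertion order: [29, 37, 24, 1, 13, 16, 18, 22, 3, 39]
Tree (level-order array): [29, 24, 37, 1, None, None, 39, None, 13, None, None, 3, 16, None, None, None, 18, None, 22]
BFS from the root, enqueuing left then right child of each popped node:
  queue [29] -> pop 29, enqueue [24, 37], visited so far: [29]
  queue [24, 37] -> pop 24, enqueue [1], visited so far: [29, 24]
  queue [37, 1] -> pop 37, enqueue [39], visited so far: [29, 24, 37]
  queue [1, 39] -> pop 1, enqueue [13], visited so far: [29, 24, 37, 1]
  queue [39, 13] -> pop 39, enqueue [none], visited so far: [29, 24, 37, 1, 39]
  queue [13] -> pop 13, enqueue [3, 16], visited so far: [29, 24, 37, 1, 39, 13]
  queue [3, 16] -> pop 3, enqueue [none], visited so far: [29, 24, 37, 1, 39, 13, 3]
  queue [16] -> pop 16, enqueue [18], visited so far: [29, 24, 37, 1, 39, 13, 3, 16]
  queue [18] -> pop 18, enqueue [22], visited so far: [29, 24, 37, 1, 39, 13, 3, 16, 18]
  queue [22] -> pop 22, enqueue [none], visited so far: [29, 24, 37, 1, 39, 13, 3, 16, 18, 22]
Result: [29, 24, 37, 1, 39, 13, 3, 16, 18, 22]


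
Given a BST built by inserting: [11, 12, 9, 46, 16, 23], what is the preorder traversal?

Tree insertion order: [11, 12, 9, 46, 16, 23]
Tree (level-order array): [11, 9, 12, None, None, None, 46, 16, None, None, 23]
Preorder traversal: [11, 9, 12, 46, 16, 23]


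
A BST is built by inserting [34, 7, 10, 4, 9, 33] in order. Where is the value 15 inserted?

Starting tree (level order): [34, 7, None, 4, 10, None, None, 9, 33]
Insertion path: 34 -> 7 -> 10 -> 33
Result: insert 15 as left child of 33
Final tree (level order): [34, 7, None, 4, 10, None, None, 9, 33, None, None, 15]


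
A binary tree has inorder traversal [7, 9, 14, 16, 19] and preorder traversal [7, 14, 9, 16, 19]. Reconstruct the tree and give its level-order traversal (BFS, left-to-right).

Inorder:  [7, 9, 14, 16, 19]
Preorder: [7, 14, 9, 16, 19]
Algorithm: preorder visits root first, so consume preorder in order;
for each root, split the current inorder slice at that value into
left-subtree inorder and right-subtree inorder, then recurse.
Recursive splits:
  root=7; inorder splits into left=[], right=[9, 14, 16, 19]
  root=14; inorder splits into left=[9], right=[16, 19]
  root=9; inorder splits into left=[], right=[]
  root=16; inorder splits into left=[], right=[19]
  root=19; inorder splits into left=[], right=[]
Reconstructed level-order: [7, 14, 9, 16, 19]


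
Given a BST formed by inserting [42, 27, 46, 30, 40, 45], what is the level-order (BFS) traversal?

Tree insertion order: [42, 27, 46, 30, 40, 45]
Tree (level-order array): [42, 27, 46, None, 30, 45, None, None, 40]
BFS from the root, enqueuing left then right child of each popped node:
  queue [42] -> pop 42, enqueue [27, 46], visited so far: [42]
  queue [27, 46] -> pop 27, enqueue [30], visited so far: [42, 27]
  queue [46, 30] -> pop 46, enqueue [45], visited so far: [42, 27, 46]
  queue [30, 45] -> pop 30, enqueue [40], visited so far: [42, 27, 46, 30]
  queue [45, 40] -> pop 45, enqueue [none], visited so far: [42, 27, 46, 30, 45]
  queue [40] -> pop 40, enqueue [none], visited so far: [42, 27, 46, 30, 45, 40]
Result: [42, 27, 46, 30, 45, 40]


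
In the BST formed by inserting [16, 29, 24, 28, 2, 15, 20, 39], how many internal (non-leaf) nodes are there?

Tree built from: [16, 29, 24, 28, 2, 15, 20, 39]
Tree (level-order array): [16, 2, 29, None, 15, 24, 39, None, None, 20, 28]
Rule: An internal node has at least one child.
Per-node child counts:
  node 16: 2 child(ren)
  node 2: 1 child(ren)
  node 15: 0 child(ren)
  node 29: 2 child(ren)
  node 24: 2 child(ren)
  node 20: 0 child(ren)
  node 28: 0 child(ren)
  node 39: 0 child(ren)
Matching nodes: [16, 2, 29, 24]
Count of internal (non-leaf) nodes: 4


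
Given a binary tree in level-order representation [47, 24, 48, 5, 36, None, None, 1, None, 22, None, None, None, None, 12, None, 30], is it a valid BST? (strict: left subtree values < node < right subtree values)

Level-order array: [47, 24, 48, 5, 36, None, None, 1, None, 22, None, None, None, None, 12, None, 30]
Validate using subtree bounds (lo, hi): at each node, require lo < value < hi,
then recurse left with hi=value and right with lo=value.
Preorder trace (stopping at first violation):
  at node 47 with bounds (-inf, +inf): OK
  at node 24 with bounds (-inf, 47): OK
  at node 5 with bounds (-inf, 24): OK
  at node 1 with bounds (-inf, 5): OK
  at node 36 with bounds (24, 47): OK
  at node 22 with bounds (24, 36): VIOLATION
Node 22 violates its bound: not (24 < 22 < 36).
Result: Not a valid BST


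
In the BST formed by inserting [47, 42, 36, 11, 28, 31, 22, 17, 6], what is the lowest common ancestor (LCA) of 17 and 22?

Tree insertion order: [47, 42, 36, 11, 28, 31, 22, 17, 6]
Tree (level-order array): [47, 42, None, 36, None, 11, None, 6, 28, None, None, 22, 31, 17]
In a BST, the LCA of p=17, q=22 is the first node v on the
root-to-leaf path with p <= v <= q (go left if both < v, right if both > v).
Walk from root:
  at 47: both 17 and 22 < 47, go left
  at 42: both 17 and 22 < 42, go left
  at 36: both 17 and 22 < 36, go left
  at 11: both 17 and 22 > 11, go right
  at 28: both 17 and 22 < 28, go left
  at 22: 17 <= 22 <= 22, this is the LCA
LCA = 22


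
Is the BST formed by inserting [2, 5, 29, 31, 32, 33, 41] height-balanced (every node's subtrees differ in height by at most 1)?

Tree (level-order array): [2, None, 5, None, 29, None, 31, None, 32, None, 33, None, 41]
Definition: a tree is height-balanced if, at every node, |h(left) - h(right)| <= 1 (empty subtree has height -1).
Bottom-up per-node check:
  node 41: h_left=-1, h_right=-1, diff=0 [OK], height=0
  node 33: h_left=-1, h_right=0, diff=1 [OK], height=1
  node 32: h_left=-1, h_right=1, diff=2 [FAIL (|-1-1|=2 > 1)], height=2
  node 31: h_left=-1, h_right=2, diff=3 [FAIL (|-1-2|=3 > 1)], height=3
  node 29: h_left=-1, h_right=3, diff=4 [FAIL (|-1-3|=4 > 1)], height=4
  node 5: h_left=-1, h_right=4, diff=5 [FAIL (|-1-4|=5 > 1)], height=5
  node 2: h_left=-1, h_right=5, diff=6 [FAIL (|-1-5|=6 > 1)], height=6
Node 32 violates the condition: |-1 - 1| = 2 > 1.
Result: Not balanced


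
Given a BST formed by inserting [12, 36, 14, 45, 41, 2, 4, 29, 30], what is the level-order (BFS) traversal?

Tree insertion order: [12, 36, 14, 45, 41, 2, 4, 29, 30]
Tree (level-order array): [12, 2, 36, None, 4, 14, 45, None, None, None, 29, 41, None, None, 30]
BFS from the root, enqueuing left then right child of each popped node:
  queue [12] -> pop 12, enqueue [2, 36], visited so far: [12]
  queue [2, 36] -> pop 2, enqueue [4], visited so far: [12, 2]
  queue [36, 4] -> pop 36, enqueue [14, 45], visited so far: [12, 2, 36]
  queue [4, 14, 45] -> pop 4, enqueue [none], visited so far: [12, 2, 36, 4]
  queue [14, 45] -> pop 14, enqueue [29], visited so far: [12, 2, 36, 4, 14]
  queue [45, 29] -> pop 45, enqueue [41], visited so far: [12, 2, 36, 4, 14, 45]
  queue [29, 41] -> pop 29, enqueue [30], visited so far: [12, 2, 36, 4, 14, 45, 29]
  queue [41, 30] -> pop 41, enqueue [none], visited so far: [12, 2, 36, 4, 14, 45, 29, 41]
  queue [30] -> pop 30, enqueue [none], visited so far: [12, 2, 36, 4, 14, 45, 29, 41, 30]
Result: [12, 2, 36, 4, 14, 45, 29, 41, 30]


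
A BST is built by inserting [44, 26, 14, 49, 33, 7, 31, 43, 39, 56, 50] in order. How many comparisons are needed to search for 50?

Search path for 50: 44 -> 49 -> 56 -> 50
Found: True
Comparisons: 4


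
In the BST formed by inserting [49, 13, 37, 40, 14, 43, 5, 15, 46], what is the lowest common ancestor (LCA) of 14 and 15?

Tree insertion order: [49, 13, 37, 40, 14, 43, 5, 15, 46]
Tree (level-order array): [49, 13, None, 5, 37, None, None, 14, 40, None, 15, None, 43, None, None, None, 46]
In a BST, the LCA of p=14, q=15 is the first node v on the
root-to-leaf path with p <= v <= q (go left if both < v, right if both > v).
Walk from root:
  at 49: both 14 and 15 < 49, go left
  at 13: both 14 and 15 > 13, go right
  at 37: both 14 and 15 < 37, go left
  at 14: 14 <= 14 <= 15, this is the LCA
LCA = 14


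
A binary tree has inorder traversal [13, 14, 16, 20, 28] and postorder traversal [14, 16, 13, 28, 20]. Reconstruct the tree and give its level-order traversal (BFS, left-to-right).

Inorder:   [13, 14, 16, 20, 28]
Postorder: [14, 16, 13, 28, 20]
Algorithm: postorder visits root last, so walk postorder right-to-left;
each value is the root of the current inorder slice — split it at that
value, recurse on the right subtree first, then the left.
Recursive splits:
  root=20; inorder splits into left=[13, 14, 16], right=[28]
  root=28; inorder splits into left=[], right=[]
  root=13; inorder splits into left=[], right=[14, 16]
  root=16; inorder splits into left=[14], right=[]
  root=14; inorder splits into left=[], right=[]
Reconstructed level-order: [20, 13, 28, 16, 14]


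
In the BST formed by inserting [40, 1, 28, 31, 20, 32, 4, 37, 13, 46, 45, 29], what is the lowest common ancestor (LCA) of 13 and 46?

Tree insertion order: [40, 1, 28, 31, 20, 32, 4, 37, 13, 46, 45, 29]
Tree (level-order array): [40, 1, 46, None, 28, 45, None, 20, 31, None, None, 4, None, 29, 32, None, 13, None, None, None, 37]
In a BST, the LCA of p=13, q=46 is the first node v on the
root-to-leaf path with p <= v <= q (go left if both < v, right if both > v).
Walk from root:
  at 40: 13 <= 40 <= 46, this is the LCA
LCA = 40


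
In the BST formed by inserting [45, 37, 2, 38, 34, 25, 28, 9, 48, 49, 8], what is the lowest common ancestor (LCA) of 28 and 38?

Tree insertion order: [45, 37, 2, 38, 34, 25, 28, 9, 48, 49, 8]
Tree (level-order array): [45, 37, 48, 2, 38, None, 49, None, 34, None, None, None, None, 25, None, 9, 28, 8]
In a BST, the LCA of p=28, q=38 is the first node v on the
root-to-leaf path with p <= v <= q (go left if both < v, right if both > v).
Walk from root:
  at 45: both 28 and 38 < 45, go left
  at 37: 28 <= 37 <= 38, this is the LCA
LCA = 37


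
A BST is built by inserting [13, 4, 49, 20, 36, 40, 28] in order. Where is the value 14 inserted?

Starting tree (level order): [13, 4, 49, None, None, 20, None, None, 36, 28, 40]
Insertion path: 13 -> 49 -> 20
Result: insert 14 as left child of 20
Final tree (level order): [13, 4, 49, None, None, 20, None, 14, 36, None, None, 28, 40]


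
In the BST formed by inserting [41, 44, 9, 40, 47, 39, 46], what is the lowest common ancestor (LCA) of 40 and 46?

Tree insertion order: [41, 44, 9, 40, 47, 39, 46]
Tree (level-order array): [41, 9, 44, None, 40, None, 47, 39, None, 46]
In a BST, the LCA of p=40, q=46 is the first node v on the
root-to-leaf path with p <= v <= q (go left if both < v, right if both > v).
Walk from root:
  at 41: 40 <= 41 <= 46, this is the LCA
LCA = 41


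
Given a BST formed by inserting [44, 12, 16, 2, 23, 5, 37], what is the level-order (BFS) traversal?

Tree insertion order: [44, 12, 16, 2, 23, 5, 37]
Tree (level-order array): [44, 12, None, 2, 16, None, 5, None, 23, None, None, None, 37]
BFS from the root, enqueuing left then right child of each popped node:
  queue [44] -> pop 44, enqueue [12], visited so far: [44]
  queue [12] -> pop 12, enqueue [2, 16], visited so far: [44, 12]
  queue [2, 16] -> pop 2, enqueue [5], visited so far: [44, 12, 2]
  queue [16, 5] -> pop 16, enqueue [23], visited so far: [44, 12, 2, 16]
  queue [5, 23] -> pop 5, enqueue [none], visited so far: [44, 12, 2, 16, 5]
  queue [23] -> pop 23, enqueue [37], visited so far: [44, 12, 2, 16, 5, 23]
  queue [37] -> pop 37, enqueue [none], visited so far: [44, 12, 2, 16, 5, 23, 37]
Result: [44, 12, 2, 16, 5, 23, 37]


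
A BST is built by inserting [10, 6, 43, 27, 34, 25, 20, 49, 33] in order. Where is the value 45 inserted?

Starting tree (level order): [10, 6, 43, None, None, 27, 49, 25, 34, None, None, 20, None, 33]
Insertion path: 10 -> 43 -> 49
Result: insert 45 as left child of 49
Final tree (level order): [10, 6, 43, None, None, 27, 49, 25, 34, 45, None, 20, None, 33]


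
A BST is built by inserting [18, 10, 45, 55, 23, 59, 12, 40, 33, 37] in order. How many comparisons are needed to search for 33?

Search path for 33: 18 -> 45 -> 23 -> 40 -> 33
Found: True
Comparisons: 5


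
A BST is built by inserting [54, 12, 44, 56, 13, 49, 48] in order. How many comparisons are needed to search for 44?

Search path for 44: 54 -> 12 -> 44
Found: True
Comparisons: 3


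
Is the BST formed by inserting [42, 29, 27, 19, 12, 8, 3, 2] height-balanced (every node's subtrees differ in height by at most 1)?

Tree (level-order array): [42, 29, None, 27, None, 19, None, 12, None, 8, None, 3, None, 2]
Definition: a tree is height-balanced if, at every node, |h(left) - h(right)| <= 1 (empty subtree has height -1).
Bottom-up per-node check:
  node 2: h_left=-1, h_right=-1, diff=0 [OK], height=0
  node 3: h_left=0, h_right=-1, diff=1 [OK], height=1
  node 8: h_left=1, h_right=-1, diff=2 [FAIL (|1--1|=2 > 1)], height=2
  node 12: h_left=2, h_right=-1, diff=3 [FAIL (|2--1|=3 > 1)], height=3
  node 19: h_left=3, h_right=-1, diff=4 [FAIL (|3--1|=4 > 1)], height=4
  node 27: h_left=4, h_right=-1, diff=5 [FAIL (|4--1|=5 > 1)], height=5
  node 29: h_left=5, h_right=-1, diff=6 [FAIL (|5--1|=6 > 1)], height=6
  node 42: h_left=6, h_right=-1, diff=7 [FAIL (|6--1|=7 > 1)], height=7
Node 8 violates the condition: |1 - -1| = 2 > 1.
Result: Not balanced


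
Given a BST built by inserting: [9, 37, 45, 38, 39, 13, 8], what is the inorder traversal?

Tree insertion order: [9, 37, 45, 38, 39, 13, 8]
Tree (level-order array): [9, 8, 37, None, None, 13, 45, None, None, 38, None, None, 39]
Inorder traversal: [8, 9, 13, 37, 38, 39, 45]


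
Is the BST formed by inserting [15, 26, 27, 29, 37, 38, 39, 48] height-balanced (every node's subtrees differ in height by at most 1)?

Tree (level-order array): [15, None, 26, None, 27, None, 29, None, 37, None, 38, None, 39, None, 48]
Definition: a tree is height-balanced if, at every node, |h(left) - h(right)| <= 1 (empty subtree has height -1).
Bottom-up per-node check:
  node 48: h_left=-1, h_right=-1, diff=0 [OK], height=0
  node 39: h_left=-1, h_right=0, diff=1 [OK], height=1
  node 38: h_left=-1, h_right=1, diff=2 [FAIL (|-1-1|=2 > 1)], height=2
  node 37: h_left=-1, h_right=2, diff=3 [FAIL (|-1-2|=3 > 1)], height=3
  node 29: h_left=-1, h_right=3, diff=4 [FAIL (|-1-3|=4 > 1)], height=4
  node 27: h_left=-1, h_right=4, diff=5 [FAIL (|-1-4|=5 > 1)], height=5
  node 26: h_left=-1, h_right=5, diff=6 [FAIL (|-1-5|=6 > 1)], height=6
  node 15: h_left=-1, h_right=6, diff=7 [FAIL (|-1-6|=7 > 1)], height=7
Node 38 violates the condition: |-1 - 1| = 2 > 1.
Result: Not balanced


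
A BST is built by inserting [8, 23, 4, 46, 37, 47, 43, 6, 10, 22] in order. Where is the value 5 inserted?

Starting tree (level order): [8, 4, 23, None, 6, 10, 46, None, None, None, 22, 37, 47, None, None, None, 43]
Insertion path: 8 -> 4 -> 6
Result: insert 5 as left child of 6
Final tree (level order): [8, 4, 23, None, 6, 10, 46, 5, None, None, 22, 37, 47, None, None, None, None, None, 43]


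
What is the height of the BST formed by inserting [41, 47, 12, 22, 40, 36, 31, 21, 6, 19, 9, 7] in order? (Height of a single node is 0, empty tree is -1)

Insertion order: [41, 47, 12, 22, 40, 36, 31, 21, 6, 19, 9, 7]
Tree (level-order array): [41, 12, 47, 6, 22, None, None, None, 9, 21, 40, 7, None, 19, None, 36, None, None, None, None, None, 31]
Compute height bottom-up (empty subtree = -1):
  height(7) = 1 + max(-1, -1) = 0
  height(9) = 1 + max(0, -1) = 1
  height(6) = 1 + max(-1, 1) = 2
  height(19) = 1 + max(-1, -1) = 0
  height(21) = 1 + max(0, -1) = 1
  height(31) = 1 + max(-1, -1) = 0
  height(36) = 1 + max(0, -1) = 1
  height(40) = 1 + max(1, -1) = 2
  height(22) = 1 + max(1, 2) = 3
  height(12) = 1 + max(2, 3) = 4
  height(47) = 1 + max(-1, -1) = 0
  height(41) = 1 + max(4, 0) = 5
Height = 5


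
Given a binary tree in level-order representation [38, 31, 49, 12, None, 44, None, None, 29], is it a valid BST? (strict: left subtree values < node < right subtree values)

Level-order array: [38, 31, 49, 12, None, 44, None, None, 29]
Validate using subtree bounds (lo, hi): at each node, require lo < value < hi,
then recurse left with hi=value and right with lo=value.
Preorder trace (stopping at first violation):
  at node 38 with bounds (-inf, +inf): OK
  at node 31 with bounds (-inf, 38): OK
  at node 12 with bounds (-inf, 31): OK
  at node 29 with bounds (12, 31): OK
  at node 49 with bounds (38, +inf): OK
  at node 44 with bounds (38, 49): OK
No violation found at any node.
Result: Valid BST


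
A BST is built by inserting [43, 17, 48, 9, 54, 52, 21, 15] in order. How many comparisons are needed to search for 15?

Search path for 15: 43 -> 17 -> 9 -> 15
Found: True
Comparisons: 4


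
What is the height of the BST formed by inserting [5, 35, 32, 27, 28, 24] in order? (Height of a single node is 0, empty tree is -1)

Insertion order: [5, 35, 32, 27, 28, 24]
Tree (level-order array): [5, None, 35, 32, None, 27, None, 24, 28]
Compute height bottom-up (empty subtree = -1):
  height(24) = 1 + max(-1, -1) = 0
  height(28) = 1 + max(-1, -1) = 0
  height(27) = 1 + max(0, 0) = 1
  height(32) = 1 + max(1, -1) = 2
  height(35) = 1 + max(2, -1) = 3
  height(5) = 1 + max(-1, 3) = 4
Height = 4


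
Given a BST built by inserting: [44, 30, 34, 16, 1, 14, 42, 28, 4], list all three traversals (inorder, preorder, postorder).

Tree insertion order: [44, 30, 34, 16, 1, 14, 42, 28, 4]
Tree (level-order array): [44, 30, None, 16, 34, 1, 28, None, 42, None, 14, None, None, None, None, 4]
Inorder (L, root, R): [1, 4, 14, 16, 28, 30, 34, 42, 44]
Preorder (root, L, R): [44, 30, 16, 1, 14, 4, 28, 34, 42]
Postorder (L, R, root): [4, 14, 1, 28, 16, 42, 34, 30, 44]


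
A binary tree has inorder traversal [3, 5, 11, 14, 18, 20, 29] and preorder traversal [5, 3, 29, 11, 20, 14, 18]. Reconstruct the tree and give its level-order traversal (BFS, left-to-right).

Inorder:  [3, 5, 11, 14, 18, 20, 29]
Preorder: [5, 3, 29, 11, 20, 14, 18]
Algorithm: preorder visits root first, so consume preorder in order;
for each root, split the current inorder slice at that value into
left-subtree inorder and right-subtree inorder, then recurse.
Recursive splits:
  root=5; inorder splits into left=[3], right=[11, 14, 18, 20, 29]
  root=3; inorder splits into left=[], right=[]
  root=29; inorder splits into left=[11, 14, 18, 20], right=[]
  root=11; inorder splits into left=[], right=[14, 18, 20]
  root=20; inorder splits into left=[14, 18], right=[]
  root=14; inorder splits into left=[], right=[18]
  root=18; inorder splits into left=[], right=[]
Reconstructed level-order: [5, 3, 29, 11, 20, 14, 18]


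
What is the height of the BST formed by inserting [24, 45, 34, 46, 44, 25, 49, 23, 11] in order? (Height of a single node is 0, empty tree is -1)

Insertion order: [24, 45, 34, 46, 44, 25, 49, 23, 11]
Tree (level-order array): [24, 23, 45, 11, None, 34, 46, None, None, 25, 44, None, 49]
Compute height bottom-up (empty subtree = -1):
  height(11) = 1 + max(-1, -1) = 0
  height(23) = 1 + max(0, -1) = 1
  height(25) = 1 + max(-1, -1) = 0
  height(44) = 1 + max(-1, -1) = 0
  height(34) = 1 + max(0, 0) = 1
  height(49) = 1 + max(-1, -1) = 0
  height(46) = 1 + max(-1, 0) = 1
  height(45) = 1 + max(1, 1) = 2
  height(24) = 1 + max(1, 2) = 3
Height = 3


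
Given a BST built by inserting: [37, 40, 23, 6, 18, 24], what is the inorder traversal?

Tree insertion order: [37, 40, 23, 6, 18, 24]
Tree (level-order array): [37, 23, 40, 6, 24, None, None, None, 18]
Inorder traversal: [6, 18, 23, 24, 37, 40]


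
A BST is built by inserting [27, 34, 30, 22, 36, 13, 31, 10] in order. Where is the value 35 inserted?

Starting tree (level order): [27, 22, 34, 13, None, 30, 36, 10, None, None, 31]
Insertion path: 27 -> 34 -> 36
Result: insert 35 as left child of 36
Final tree (level order): [27, 22, 34, 13, None, 30, 36, 10, None, None, 31, 35]


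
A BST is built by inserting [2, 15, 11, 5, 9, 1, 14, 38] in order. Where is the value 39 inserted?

Starting tree (level order): [2, 1, 15, None, None, 11, 38, 5, 14, None, None, None, 9]
Insertion path: 2 -> 15 -> 38
Result: insert 39 as right child of 38
Final tree (level order): [2, 1, 15, None, None, 11, 38, 5, 14, None, 39, None, 9]


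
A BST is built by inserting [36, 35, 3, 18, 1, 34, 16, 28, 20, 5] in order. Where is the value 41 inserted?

Starting tree (level order): [36, 35, None, 3, None, 1, 18, None, None, 16, 34, 5, None, 28, None, None, None, 20]
Insertion path: 36
Result: insert 41 as right child of 36
Final tree (level order): [36, 35, 41, 3, None, None, None, 1, 18, None, None, 16, 34, 5, None, 28, None, None, None, 20]


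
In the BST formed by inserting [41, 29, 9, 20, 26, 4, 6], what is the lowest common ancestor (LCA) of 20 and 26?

Tree insertion order: [41, 29, 9, 20, 26, 4, 6]
Tree (level-order array): [41, 29, None, 9, None, 4, 20, None, 6, None, 26]
In a BST, the LCA of p=20, q=26 is the first node v on the
root-to-leaf path with p <= v <= q (go left if both < v, right if both > v).
Walk from root:
  at 41: both 20 and 26 < 41, go left
  at 29: both 20 and 26 < 29, go left
  at 9: both 20 and 26 > 9, go right
  at 20: 20 <= 20 <= 26, this is the LCA
LCA = 20


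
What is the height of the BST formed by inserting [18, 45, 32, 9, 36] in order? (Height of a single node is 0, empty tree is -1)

Insertion order: [18, 45, 32, 9, 36]
Tree (level-order array): [18, 9, 45, None, None, 32, None, None, 36]
Compute height bottom-up (empty subtree = -1):
  height(9) = 1 + max(-1, -1) = 0
  height(36) = 1 + max(-1, -1) = 0
  height(32) = 1 + max(-1, 0) = 1
  height(45) = 1 + max(1, -1) = 2
  height(18) = 1 + max(0, 2) = 3
Height = 3


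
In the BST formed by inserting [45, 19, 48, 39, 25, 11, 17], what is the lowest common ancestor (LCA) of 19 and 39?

Tree insertion order: [45, 19, 48, 39, 25, 11, 17]
Tree (level-order array): [45, 19, 48, 11, 39, None, None, None, 17, 25]
In a BST, the LCA of p=19, q=39 is the first node v on the
root-to-leaf path with p <= v <= q (go left if both < v, right if both > v).
Walk from root:
  at 45: both 19 and 39 < 45, go left
  at 19: 19 <= 19 <= 39, this is the LCA
LCA = 19


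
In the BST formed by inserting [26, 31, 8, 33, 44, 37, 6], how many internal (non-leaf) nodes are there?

Tree built from: [26, 31, 8, 33, 44, 37, 6]
Tree (level-order array): [26, 8, 31, 6, None, None, 33, None, None, None, 44, 37]
Rule: An internal node has at least one child.
Per-node child counts:
  node 26: 2 child(ren)
  node 8: 1 child(ren)
  node 6: 0 child(ren)
  node 31: 1 child(ren)
  node 33: 1 child(ren)
  node 44: 1 child(ren)
  node 37: 0 child(ren)
Matching nodes: [26, 8, 31, 33, 44]
Count of internal (non-leaf) nodes: 5


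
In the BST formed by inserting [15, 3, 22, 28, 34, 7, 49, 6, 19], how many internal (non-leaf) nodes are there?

Tree built from: [15, 3, 22, 28, 34, 7, 49, 6, 19]
Tree (level-order array): [15, 3, 22, None, 7, 19, 28, 6, None, None, None, None, 34, None, None, None, 49]
Rule: An internal node has at least one child.
Per-node child counts:
  node 15: 2 child(ren)
  node 3: 1 child(ren)
  node 7: 1 child(ren)
  node 6: 0 child(ren)
  node 22: 2 child(ren)
  node 19: 0 child(ren)
  node 28: 1 child(ren)
  node 34: 1 child(ren)
  node 49: 0 child(ren)
Matching nodes: [15, 3, 7, 22, 28, 34]
Count of internal (non-leaf) nodes: 6


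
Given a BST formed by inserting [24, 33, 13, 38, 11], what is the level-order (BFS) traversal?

Tree insertion order: [24, 33, 13, 38, 11]
Tree (level-order array): [24, 13, 33, 11, None, None, 38]
BFS from the root, enqueuing left then right child of each popped node:
  queue [24] -> pop 24, enqueue [13, 33], visited so far: [24]
  queue [13, 33] -> pop 13, enqueue [11], visited so far: [24, 13]
  queue [33, 11] -> pop 33, enqueue [38], visited so far: [24, 13, 33]
  queue [11, 38] -> pop 11, enqueue [none], visited so far: [24, 13, 33, 11]
  queue [38] -> pop 38, enqueue [none], visited so far: [24, 13, 33, 11, 38]
Result: [24, 13, 33, 11, 38]


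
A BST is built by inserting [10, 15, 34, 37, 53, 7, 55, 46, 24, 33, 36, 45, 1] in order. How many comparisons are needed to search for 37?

Search path for 37: 10 -> 15 -> 34 -> 37
Found: True
Comparisons: 4


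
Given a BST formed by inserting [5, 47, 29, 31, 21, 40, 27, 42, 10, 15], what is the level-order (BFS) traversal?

Tree insertion order: [5, 47, 29, 31, 21, 40, 27, 42, 10, 15]
Tree (level-order array): [5, None, 47, 29, None, 21, 31, 10, 27, None, 40, None, 15, None, None, None, 42]
BFS from the root, enqueuing left then right child of each popped node:
  queue [5] -> pop 5, enqueue [47], visited so far: [5]
  queue [47] -> pop 47, enqueue [29], visited so far: [5, 47]
  queue [29] -> pop 29, enqueue [21, 31], visited so far: [5, 47, 29]
  queue [21, 31] -> pop 21, enqueue [10, 27], visited so far: [5, 47, 29, 21]
  queue [31, 10, 27] -> pop 31, enqueue [40], visited so far: [5, 47, 29, 21, 31]
  queue [10, 27, 40] -> pop 10, enqueue [15], visited so far: [5, 47, 29, 21, 31, 10]
  queue [27, 40, 15] -> pop 27, enqueue [none], visited so far: [5, 47, 29, 21, 31, 10, 27]
  queue [40, 15] -> pop 40, enqueue [42], visited so far: [5, 47, 29, 21, 31, 10, 27, 40]
  queue [15, 42] -> pop 15, enqueue [none], visited so far: [5, 47, 29, 21, 31, 10, 27, 40, 15]
  queue [42] -> pop 42, enqueue [none], visited so far: [5, 47, 29, 21, 31, 10, 27, 40, 15, 42]
Result: [5, 47, 29, 21, 31, 10, 27, 40, 15, 42]


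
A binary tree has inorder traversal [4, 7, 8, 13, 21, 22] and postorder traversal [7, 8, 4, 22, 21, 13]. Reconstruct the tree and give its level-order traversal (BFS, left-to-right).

Inorder:   [4, 7, 8, 13, 21, 22]
Postorder: [7, 8, 4, 22, 21, 13]
Algorithm: postorder visits root last, so walk postorder right-to-left;
each value is the root of the current inorder slice — split it at that
value, recurse on the right subtree first, then the left.
Recursive splits:
  root=13; inorder splits into left=[4, 7, 8], right=[21, 22]
  root=21; inorder splits into left=[], right=[22]
  root=22; inorder splits into left=[], right=[]
  root=4; inorder splits into left=[], right=[7, 8]
  root=8; inorder splits into left=[7], right=[]
  root=7; inorder splits into left=[], right=[]
Reconstructed level-order: [13, 4, 21, 8, 22, 7]


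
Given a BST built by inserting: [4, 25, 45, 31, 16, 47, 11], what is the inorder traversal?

Tree insertion order: [4, 25, 45, 31, 16, 47, 11]
Tree (level-order array): [4, None, 25, 16, 45, 11, None, 31, 47]
Inorder traversal: [4, 11, 16, 25, 31, 45, 47]


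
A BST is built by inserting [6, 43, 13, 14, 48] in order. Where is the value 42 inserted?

Starting tree (level order): [6, None, 43, 13, 48, None, 14]
Insertion path: 6 -> 43 -> 13 -> 14
Result: insert 42 as right child of 14
Final tree (level order): [6, None, 43, 13, 48, None, 14, None, None, None, 42]


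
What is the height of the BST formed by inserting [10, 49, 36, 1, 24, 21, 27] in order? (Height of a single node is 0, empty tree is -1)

Insertion order: [10, 49, 36, 1, 24, 21, 27]
Tree (level-order array): [10, 1, 49, None, None, 36, None, 24, None, 21, 27]
Compute height bottom-up (empty subtree = -1):
  height(1) = 1 + max(-1, -1) = 0
  height(21) = 1 + max(-1, -1) = 0
  height(27) = 1 + max(-1, -1) = 0
  height(24) = 1 + max(0, 0) = 1
  height(36) = 1 + max(1, -1) = 2
  height(49) = 1 + max(2, -1) = 3
  height(10) = 1 + max(0, 3) = 4
Height = 4


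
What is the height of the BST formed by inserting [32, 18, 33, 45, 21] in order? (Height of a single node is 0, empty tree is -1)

Insertion order: [32, 18, 33, 45, 21]
Tree (level-order array): [32, 18, 33, None, 21, None, 45]
Compute height bottom-up (empty subtree = -1):
  height(21) = 1 + max(-1, -1) = 0
  height(18) = 1 + max(-1, 0) = 1
  height(45) = 1 + max(-1, -1) = 0
  height(33) = 1 + max(-1, 0) = 1
  height(32) = 1 + max(1, 1) = 2
Height = 2


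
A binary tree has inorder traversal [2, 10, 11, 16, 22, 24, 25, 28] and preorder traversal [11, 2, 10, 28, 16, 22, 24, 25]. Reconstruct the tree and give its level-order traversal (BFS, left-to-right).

Inorder:  [2, 10, 11, 16, 22, 24, 25, 28]
Preorder: [11, 2, 10, 28, 16, 22, 24, 25]
Algorithm: preorder visits root first, so consume preorder in order;
for each root, split the current inorder slice at that value into
left-subtree inorder and right-subtree inorder, then recurse.
Recursive splits:
  root=11; inorder splits into left=[2, 10], right=[16, 22, 24, 25, 28]
  root=2; inorder splits into left=[], right=[10]
  root=10; inorder splits into left=[], right=[]
  root=28; inorder splits into left=[16, 22, 24, 25], right=[]
  root=16; inorder splits into left=[], right=[22, 24, 25]
  root=22; inorder splits into left=[], right=[24, 25]
  root=24; inorder splits into left=[], right=[25]
  root=25; inorder splits into left=[], right=[]
Reconstructed level-order: [11, 2, 28, 10, 16, 22, 24, 25]


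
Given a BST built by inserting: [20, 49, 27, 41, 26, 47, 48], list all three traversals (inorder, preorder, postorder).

Tree insertion order: [20, 49, 27, 41, 26, 47, 48]
Tree (level-order array): [20, None, 49, 27, None, 26, 41, None, None, None, 47, None, 48]
Inorder (L, root, R): [20, 26, 27, 41, 47, 48, 49]
Preorder (root, L, R): [20, 49, 27, 26, 41, 47, 48]
Postorder (L, R, root): [26, 48, 47, 41, 27, 49, 20]


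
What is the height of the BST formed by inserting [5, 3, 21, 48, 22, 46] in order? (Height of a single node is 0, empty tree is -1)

Insertion order: [5, 3, 21, 48, 22, 46]
Tree (level-order array): [5, 3, 21, None, None, None, 48, 22, None, None, 46]
Compute height bottom-up (empty subtree = -1):
  height(3) = 1 + max(-1, -1) = 0
  height(46) = 1 + max(-1, -1) = 0
  height(22) = 1 + max(-1, 0) = 1
  height(48) = 1 + max(1, -1) = 2
  height(21) = 1 + max(-1, 2) = 3
  height(5) = 1 + max(0, 3) = 4
Height = 4


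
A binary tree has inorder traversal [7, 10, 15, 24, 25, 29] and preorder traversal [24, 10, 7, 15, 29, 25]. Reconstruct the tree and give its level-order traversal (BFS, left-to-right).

Inorder:  [7, 10, 15, 24, 25, 29]
Preorder: [24, 10, 7, 15, 29, 25]
Algorithm: preorder visits root first, so consume preorder in order;
for each root, split the current inorder slice at that value into
left-subtree inorder and right-subtree inorder, then recurse.
Recursive splits:
  root=24; inorder splits into left=[7, 10, 15], right=[25, 29]
  root=10; inorder splits into left=[7], right=[15]
  root=7; inorder splits into left=[], right=[]
  root=15; inorder splits into left=[], right=[]
  root=29; inorder splits into left=[25], right=[]
  root=25; inorder splits into left=[], right=[]
Reconstructed level-order: [24, 10, 29, 7, 15, 25]


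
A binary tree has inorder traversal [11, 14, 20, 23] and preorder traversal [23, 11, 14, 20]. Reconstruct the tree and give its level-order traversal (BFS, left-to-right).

Inorder:  [11, 14, 20, 23]
Preorder: [23, 11, 14, 20]
Algorithm: preorder visits root first, so consume preorder in order;
for each root, split the current inorder slice at that value into
left-subtree inorder and right-subtree inorder, then recurse.
Recursive splits:
  root=23; inorder splits into left=[11, 14, 20], right=[]
  root=11; inorder splits into left=[], right=[14, 20]
  root=14; inorder splits into left=[], right=[20]
  root=20; inorder splits into left=[], right=[]
Reconstructed level-order: [23, 11, 14, 20]


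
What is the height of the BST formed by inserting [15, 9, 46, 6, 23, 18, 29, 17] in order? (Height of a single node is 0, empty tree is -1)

Insertion order: [15, 9, 46, 6, 23, 18, 29, 17]
Tree (level-order array): [15, 9, 46, 6, None, 23, None, None, None, 18, 29, 17]
Compute height bottom-up (empty subtree = -1):
  height(6) = 1 + max(-1, -1) = 0
  height(9) = 1 + max(0, -1) = 1
  height(17) = 1 + max(-1, -1) = 0
  height(18) = 1 + max(0, -1) = 1
  height(29) = 1 + max(-1, -1) = 0
  height(23) = 1 + max(1, 0) = 2
  height(46) = 1 + max(2, -1) = 3
  height(15) = 1 + max(1, 3) = 4
Height = 4


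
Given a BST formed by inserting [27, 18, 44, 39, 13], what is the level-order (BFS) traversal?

Tree insertion order: [27, 18, 44, 39, 13]
Tree (level-order array): [27, 18, 44, 13, None, 39]
BFS from the root, enqueuing left then right child of each popped node:
  queue [27] -> pop 27, enqueue [18, 44], visited so far: [27]
  queue [18, 44] -> pop 18, enqueue [13], visited so far: [27, 18]
  queue [44, 13] -> pop 44, enqueue [39], visited so far: [27, 18, 44]
  queue [13, 39] -> pop 13, enqueue [none], visited so far: [27, 18, 44, 13]
  queue [39] -> pop 39, enqueue [none], visited so far: [27, 18, 44, 13, 39]
Result: [27, 18, 44, 13, 39]


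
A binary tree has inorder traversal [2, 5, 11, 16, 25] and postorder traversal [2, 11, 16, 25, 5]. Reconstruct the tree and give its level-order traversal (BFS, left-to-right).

Inorder:   [2, 5, 11, 16, 25]
Postorder: [2, 11, 16, 25, 5]
Algorithm: postorder visits root last, so walk postorder right-to-left;
each value is the root of the current inorder slice — split it at that
value, recurse on the right subtree first, then the left.
Recursive splits:
  root=5; inorder splits into left=[2], right=[11, 16, 25]
  root=25; inorder splits into left=[11, 16], right=[]
  root=16; inorder splits into left=[11], right=[]
  root=11; inorder splits into left=[], right=[]
  root=2; inorder splits into left=[], right=[]
Reconstructed level-order: [5, 2, 25, 16, 11]


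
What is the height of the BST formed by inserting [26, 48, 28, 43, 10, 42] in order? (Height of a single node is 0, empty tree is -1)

Insertion order: [26, 48, 28, 43, 10, 42]
Tree (level-order array): [26, 10, 48, None, None, 28, None, None, 43, 42]
Compute height bottom-up (empty subtree = -1):
  height(10) = 1 + max(-1, -1) = 0
  height(42) = 1 + max(-1, -1) = 0
  height(43) = 1 + max(0, -1) = 1
  height(28) = 1 + max(-1, 1) = 2
  height(48) = 1 + max(2, -1) = 3
  height(26) = 1 + max(0, 3) = 4
Height = 4


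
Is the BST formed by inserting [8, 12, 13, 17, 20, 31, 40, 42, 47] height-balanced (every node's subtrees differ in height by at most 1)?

Tree (level-order array): [8, None, 12, None, 13, None, 17, None, 20, None, 31, None, 40, None, 42, None, 47]
Definition: a tree is height-balanced if, at every node, |h(left) - h(right)| <= 1 (empty subtree has height -1).
Bottom-up per-node check:
  node 47: h_left=-1, h_right=-1, diff=0 [OK], height=0
  node 42: h_left=-1, h_right=0, diff=1 [OK], height=1
  node 40: h_left=-1, h_right=1, diff=2 [FAIL (|-1-1|=2 > 1)], height=2
  node 31: h_left=-1, h_right=2, diff=3 [FAIL (|-1-2|=3 > 1)], height=3
  node 20: h_left=-1, h_right=3, diff=4 [FAIL (|-1-3|=4 > 1)], height=4
  node 17: h_left=-1, h_right=4, diff=5 [FAIL (|-1-4|=5 > 1)], height=5
  node 13: h_left=-1, h_right=5, diff=6 [FAIL (|-1-5|=6 > 1)], height=6
  node 12: h_left=-1, h_right=6, diff=7 [FAIL (|-1-6|=7 > 1)], height=7
  node 8: h_left=-1, h_right=7, diff=8 [FAIL (|-1-7|=8 > 1)], height=8
Node 40 violates the condition: |-1 - 1| = 2 > 1.
Result: Not balanced


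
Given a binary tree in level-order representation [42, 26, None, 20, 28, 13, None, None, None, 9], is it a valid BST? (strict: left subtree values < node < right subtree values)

Level-order array: [42, 26, None, 20, 28, 13, None, None, None, 9]
Validate using subtree bounds (lo, hi): at each node, require lo < value < hi,
then recurse left with hi=value and right with lo=value.
Preorder trace (stopping at first violation):
  at node 42 with bounds (-inf, +inf): OK
  at node 26 with bounds (-inf, 42): OK
  at node 20 with bounds (-inf, 26): OK
  at node 13 with bounds (-inf, 20): OK
  at node 9 with bounds (-inf, 13): OK
  at node 28 with bounds (26, 42): OK
No violation found at any node.
Result: Valid BST


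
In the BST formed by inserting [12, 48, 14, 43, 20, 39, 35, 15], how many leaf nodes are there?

Tree built from: [12, 48, 14, 43, 20, 39, 35, 15]
Tree (level-order array): [12, None, 48, 14, None, None, 43, 20, None, 15, 39, None, None, 35]
Rule: A leaf has 0 children.
Per-node child counts:
  node 12: 1 child(ren)
  node 48: 1 child(ren)
  node 14: 1 child(ren)
  node 43: 1 child(ren)
  node 20: 2 child(ren)
  node 15: 0 child(ren)
  node 39: 1 child(ren)
  node 35: 0 child(ren)
Matching nodes: [15, 35]
Count of leaf nodes: 2


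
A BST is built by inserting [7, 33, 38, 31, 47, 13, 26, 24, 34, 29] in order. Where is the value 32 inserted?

Starting tree (level order): [7, None, 33, 31, 38, 13, None, 34, 47, None, 26, None, None, None, None, 24, 29]
Insertion path: 7 -> 33 -> 31
Result: insert 32 as right child of 31
Final tree (level order): [7, None, 33, 31, 38, 13, 32, 34, 47, None, 26, None, None, None, None, None, None, 24, 29]


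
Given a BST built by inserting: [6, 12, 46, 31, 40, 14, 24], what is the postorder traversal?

Tree insertion order: [6, 12, 46, 31, 40, 14, 24]
Tree (level-order array): [6, None, 12, None, 46, 31, None, 14, 40, None, 24]
Postorder traversal: [24, 14, 40, 31, 46, 12, 6]


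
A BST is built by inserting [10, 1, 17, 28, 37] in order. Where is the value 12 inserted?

Starting tree (level order): [10, 1, 17, None, None, None, 28, None, 37]
Insertion path: 10 -> 17
Result: insert 12 as left child of 17
Final tree (level order): [10, 1, 17, None, None, 12, 28, None, None, None, 37]
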